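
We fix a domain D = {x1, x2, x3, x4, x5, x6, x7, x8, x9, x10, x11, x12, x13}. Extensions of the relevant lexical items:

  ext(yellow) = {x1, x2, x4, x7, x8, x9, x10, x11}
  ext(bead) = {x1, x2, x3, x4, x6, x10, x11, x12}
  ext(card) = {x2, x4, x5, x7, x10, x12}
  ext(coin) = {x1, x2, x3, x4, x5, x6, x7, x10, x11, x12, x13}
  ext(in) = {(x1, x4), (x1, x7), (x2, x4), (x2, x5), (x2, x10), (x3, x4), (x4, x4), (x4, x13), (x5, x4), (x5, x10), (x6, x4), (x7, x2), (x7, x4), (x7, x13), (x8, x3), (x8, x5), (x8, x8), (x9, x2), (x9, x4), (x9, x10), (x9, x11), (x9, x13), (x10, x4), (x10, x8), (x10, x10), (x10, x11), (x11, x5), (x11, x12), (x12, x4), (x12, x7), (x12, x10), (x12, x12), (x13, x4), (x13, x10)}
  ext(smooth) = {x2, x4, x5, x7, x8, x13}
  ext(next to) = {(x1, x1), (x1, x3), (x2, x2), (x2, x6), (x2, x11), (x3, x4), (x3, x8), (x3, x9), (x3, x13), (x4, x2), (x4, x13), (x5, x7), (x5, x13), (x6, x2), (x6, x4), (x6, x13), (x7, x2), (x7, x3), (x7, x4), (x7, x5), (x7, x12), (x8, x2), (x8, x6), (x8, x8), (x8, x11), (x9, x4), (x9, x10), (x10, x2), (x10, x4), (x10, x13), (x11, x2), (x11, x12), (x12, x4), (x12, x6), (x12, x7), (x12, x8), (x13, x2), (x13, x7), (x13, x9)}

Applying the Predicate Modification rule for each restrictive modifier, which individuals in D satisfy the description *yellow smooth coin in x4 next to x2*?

{x2, x4, x7}

⟦in x4⟧ = {x : ⟨x, x4⟩ ∈ ⟦in⟧} = {x1, x2, x3, x4, x5, x6, x7, x9, x10, x12, x13}
⟦next to x2⟧ = {x : ⟨x, x2⟩ ∈ ⟦next to⟧} = {x2, x4, x6, x7, x8, x10, x11, x13}
⟦coin⟧ = {x1, x2, x3, x4, x5, x6, x7, x10, x11, x12, x13}
… ∩ ⟦in x4⟧ = {x1, x2, x3, x4, x5, x6, x7, x10, x11, x12, x13} ∩ {x1, x2, x3, x4, x5, x6, x7, x9, x10, x12, x13} = {x1, x2, x3, x4, x5, x6, x7, x10, x12, x13}
… ∩ ⟦next to x2⟧ = {x1, x2, x3, x4, x5, x6, x7, x10, x12, x13} ∩ {x2, x4, x6, x7, x8, x10, x11, x13} = {x2, x4, x6, x7, x10, x13}
… ∩ ⟦yellow⟧ = {x2, x4, x6, x7, x10, x13} ∩ {x1, x2, x4, x7, x8, x9, x10, x11} = {x2, x4, x7, x10}
… ∩ ⟦smooth⟧ = {x2, x4, x7, x10} ∩ {x2, x4, x5, x7, x8, x13} = {x2, x4, x7}
So ⟦yellow smooth coin in x4 next to x2⟧ = {x2, x4, x7}.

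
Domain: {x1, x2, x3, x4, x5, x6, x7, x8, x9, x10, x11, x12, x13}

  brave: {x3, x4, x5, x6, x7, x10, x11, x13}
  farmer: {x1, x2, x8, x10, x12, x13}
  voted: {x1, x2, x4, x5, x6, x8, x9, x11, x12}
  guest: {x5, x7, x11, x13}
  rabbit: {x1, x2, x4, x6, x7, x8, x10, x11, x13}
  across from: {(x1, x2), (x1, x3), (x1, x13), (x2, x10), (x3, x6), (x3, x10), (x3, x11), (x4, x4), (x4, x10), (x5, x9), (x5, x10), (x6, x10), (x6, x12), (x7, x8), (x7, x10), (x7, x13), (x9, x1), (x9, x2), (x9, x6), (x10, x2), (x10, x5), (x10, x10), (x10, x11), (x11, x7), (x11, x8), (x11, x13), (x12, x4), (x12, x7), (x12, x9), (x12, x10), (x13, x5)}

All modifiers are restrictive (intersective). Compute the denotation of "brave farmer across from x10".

{x10}

⟦across from x10⟧ = {x : ⟨x, x10⟩ ∈ ⟦across from⟧} = {x2, x3, x4, x5, x6, x7, x10, x12}
⟦farmer⟧ = {x1, x2, x8, x10, x12, x13}
… ∩ ⟦across from x10⟧ = {x1, x2, x8, x10, x12, x13} ∩ {x2, x3, x4, x5, x6, x7, x10, x12} = {x2, x10, x12}
… ∩ ⟦brave⟧ = {x2, x10, x12} ∩ {x3, x4, x5, x6, x7, x10, x11, x13} = {x10}
So ⟦brave farmer across from x10⟧ = {x10}.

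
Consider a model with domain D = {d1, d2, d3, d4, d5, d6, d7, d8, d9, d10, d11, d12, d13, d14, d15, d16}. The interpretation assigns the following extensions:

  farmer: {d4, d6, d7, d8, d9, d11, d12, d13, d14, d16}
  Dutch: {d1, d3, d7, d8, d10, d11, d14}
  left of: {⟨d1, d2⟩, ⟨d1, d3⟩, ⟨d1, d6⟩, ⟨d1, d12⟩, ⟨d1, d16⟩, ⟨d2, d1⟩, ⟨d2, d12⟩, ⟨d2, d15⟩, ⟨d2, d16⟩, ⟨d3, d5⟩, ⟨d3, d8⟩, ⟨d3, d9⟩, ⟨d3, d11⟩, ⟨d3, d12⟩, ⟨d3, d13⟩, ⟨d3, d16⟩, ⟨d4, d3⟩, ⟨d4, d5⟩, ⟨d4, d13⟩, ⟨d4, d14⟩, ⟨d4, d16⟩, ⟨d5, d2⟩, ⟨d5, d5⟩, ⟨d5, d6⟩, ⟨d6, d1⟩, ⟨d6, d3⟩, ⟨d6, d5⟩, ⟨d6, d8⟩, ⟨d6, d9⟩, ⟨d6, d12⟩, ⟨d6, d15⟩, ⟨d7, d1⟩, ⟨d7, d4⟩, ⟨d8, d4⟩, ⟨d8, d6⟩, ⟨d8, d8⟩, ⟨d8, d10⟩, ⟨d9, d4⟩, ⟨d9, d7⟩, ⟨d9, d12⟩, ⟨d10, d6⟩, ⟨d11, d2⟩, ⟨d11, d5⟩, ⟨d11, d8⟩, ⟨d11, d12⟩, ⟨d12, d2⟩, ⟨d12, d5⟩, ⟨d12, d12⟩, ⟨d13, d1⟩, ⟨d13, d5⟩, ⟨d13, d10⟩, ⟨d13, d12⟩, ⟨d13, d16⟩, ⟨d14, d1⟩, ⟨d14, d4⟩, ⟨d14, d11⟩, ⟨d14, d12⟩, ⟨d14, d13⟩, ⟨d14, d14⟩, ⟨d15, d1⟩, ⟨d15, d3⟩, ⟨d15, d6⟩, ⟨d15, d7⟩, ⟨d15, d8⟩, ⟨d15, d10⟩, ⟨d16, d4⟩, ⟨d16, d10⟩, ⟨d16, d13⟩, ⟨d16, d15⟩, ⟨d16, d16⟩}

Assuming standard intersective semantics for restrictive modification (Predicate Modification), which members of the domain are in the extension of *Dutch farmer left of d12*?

⟦left of d12⟧ = {x : ⟨x, d12⟩ ∈ ⟦left of⟧} = {d1, d2, d3, d6, d9, d11, d12, d13, d14}
⟦farmer⟧ = {d4, d6, d7, d8, d9, d11, d12, d13, d14, d16}
… ∩ ⟦left of d12⟧ = {d4, d6, d7, d8, d9, d11, d12, d13, d14, d16} ∩ {d1, d2, d3, d6, d9, d11, d12, d13, d14} = {d6, d9, d11, d12, d13, d14}
… ∩ ⟦Dutch⟧ = {d6, d9, d11, d12, d13, d14} ∩ {d1, d3, d7, d8, d10, d11, d14} = {d11, d14}
So ⟦Dutch farmer left of d12⟧ = {d11, d14}.

{d11, d14}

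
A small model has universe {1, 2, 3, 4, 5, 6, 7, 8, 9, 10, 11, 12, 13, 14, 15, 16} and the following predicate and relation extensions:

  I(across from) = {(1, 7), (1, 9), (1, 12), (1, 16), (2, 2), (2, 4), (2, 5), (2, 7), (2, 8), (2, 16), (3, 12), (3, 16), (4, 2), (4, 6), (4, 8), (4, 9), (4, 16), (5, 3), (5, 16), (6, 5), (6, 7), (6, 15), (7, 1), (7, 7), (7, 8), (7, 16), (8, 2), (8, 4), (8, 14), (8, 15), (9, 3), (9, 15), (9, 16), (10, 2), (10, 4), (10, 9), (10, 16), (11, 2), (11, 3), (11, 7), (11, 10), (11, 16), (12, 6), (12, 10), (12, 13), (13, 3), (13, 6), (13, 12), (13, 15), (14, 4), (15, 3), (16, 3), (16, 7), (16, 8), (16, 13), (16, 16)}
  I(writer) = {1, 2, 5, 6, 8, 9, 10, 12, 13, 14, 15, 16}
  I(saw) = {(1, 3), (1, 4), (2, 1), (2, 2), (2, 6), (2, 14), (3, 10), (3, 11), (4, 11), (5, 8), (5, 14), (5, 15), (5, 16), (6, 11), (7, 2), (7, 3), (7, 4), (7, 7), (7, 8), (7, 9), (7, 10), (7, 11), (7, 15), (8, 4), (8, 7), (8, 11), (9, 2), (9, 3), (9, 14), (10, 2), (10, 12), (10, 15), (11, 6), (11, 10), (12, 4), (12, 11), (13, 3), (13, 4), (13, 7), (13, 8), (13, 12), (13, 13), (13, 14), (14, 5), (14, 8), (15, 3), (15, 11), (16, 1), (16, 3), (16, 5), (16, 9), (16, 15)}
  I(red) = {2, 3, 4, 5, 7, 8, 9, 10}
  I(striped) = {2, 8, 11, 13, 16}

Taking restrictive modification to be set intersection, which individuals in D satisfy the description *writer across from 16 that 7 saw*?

{2, 9, 10}

⟦across from 16⟧ = {x : ⟨x, 16⟩ ∈ ⟦across from⟧} = {1, 2, 3, 4, 5, 7, 9, 10, 11, 16}
⟦that 7 saw⟧ = {x : ⟨7, x⟩ ∈ ⟦saw⟧} = {2, 3, 4, 7, 8, 9, 10, 11, 15}
⟦writer⟧ = {1, 2, 5, 6, 8, 9, 10, 12, 13, 14, 15, 16}
… ∩ ⟦across from 16⟧ = {1, 2, 5, 6, 8, 9, 10, 12, 13, 14, 15, 16} ∩ {1, 2, 3, 4, 5, 7, 9, 10, 11, 16} = {1, 2, 5, 9, 10, 16}
… ∩ ⟦that 7 saw⟧ = {1, 2, 5, 9, 10, 16} ∩ {2, 3, 4, 7, 8, 9, 10, 11, 15} = {2, 9, 10}
So ⟦writer across from 16 that 7 saw⟧ = {2, 9, 10}.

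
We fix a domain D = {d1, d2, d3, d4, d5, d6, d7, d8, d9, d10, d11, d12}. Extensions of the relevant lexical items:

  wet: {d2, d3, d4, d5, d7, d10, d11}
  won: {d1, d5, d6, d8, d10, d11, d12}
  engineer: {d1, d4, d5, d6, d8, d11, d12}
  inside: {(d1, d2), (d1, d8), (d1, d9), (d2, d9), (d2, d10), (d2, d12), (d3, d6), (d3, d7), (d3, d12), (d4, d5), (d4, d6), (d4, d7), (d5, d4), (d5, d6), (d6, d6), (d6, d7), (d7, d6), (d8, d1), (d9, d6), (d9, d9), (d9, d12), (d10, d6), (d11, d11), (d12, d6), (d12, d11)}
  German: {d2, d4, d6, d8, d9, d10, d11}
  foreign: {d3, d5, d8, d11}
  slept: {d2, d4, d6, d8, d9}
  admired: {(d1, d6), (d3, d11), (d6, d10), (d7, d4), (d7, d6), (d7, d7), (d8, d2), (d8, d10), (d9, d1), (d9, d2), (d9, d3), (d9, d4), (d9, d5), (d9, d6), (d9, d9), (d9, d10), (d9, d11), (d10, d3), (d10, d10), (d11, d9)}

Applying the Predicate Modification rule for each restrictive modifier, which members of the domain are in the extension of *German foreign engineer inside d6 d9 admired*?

{}

⟦inside d6⟧ = {x : ⟨x, d6⟩ ∈ ⟦inside⟧} = {d3, d4, d5, d6, d7, d9, d10, d12}
⟦d9 admired⟧ = {x : ⟨d9, x⟩ ∈ ⟦admired⟧} = {d1, d2, d3, d4, d5, d6, d9, d10, d11}
⟦engineer⟧ = {d1, d4, d5, d6, d8, d11, d12}
… ∩ ⟦inside d6⟧ = {d1, d4, d5, d6, d8, d11, d12} ∩ {d3, d4, d5, d6, d7, d9, d10, d12} = {d4, d5, d6, d12}
… ∩ ⟦d9 admired⟧ = {d4, d5, d6, d12} ∩ {d1, d2, d3, d4, d5, d6, d9, d10, d11} = {d4, d5, d6}
… ∩ ⟦German⟧ = {d4, d5, d6} ∩ {d2, d4, d6, d8, d9, d10, d11} = {d4, d6}
… ∩ ⟦foreign⟧ = {d4, d6} ∩ {d3, d5, d8, d11} = ∅
So ⟦German foreign engineer inside d6 d9 admired⟧ = {}.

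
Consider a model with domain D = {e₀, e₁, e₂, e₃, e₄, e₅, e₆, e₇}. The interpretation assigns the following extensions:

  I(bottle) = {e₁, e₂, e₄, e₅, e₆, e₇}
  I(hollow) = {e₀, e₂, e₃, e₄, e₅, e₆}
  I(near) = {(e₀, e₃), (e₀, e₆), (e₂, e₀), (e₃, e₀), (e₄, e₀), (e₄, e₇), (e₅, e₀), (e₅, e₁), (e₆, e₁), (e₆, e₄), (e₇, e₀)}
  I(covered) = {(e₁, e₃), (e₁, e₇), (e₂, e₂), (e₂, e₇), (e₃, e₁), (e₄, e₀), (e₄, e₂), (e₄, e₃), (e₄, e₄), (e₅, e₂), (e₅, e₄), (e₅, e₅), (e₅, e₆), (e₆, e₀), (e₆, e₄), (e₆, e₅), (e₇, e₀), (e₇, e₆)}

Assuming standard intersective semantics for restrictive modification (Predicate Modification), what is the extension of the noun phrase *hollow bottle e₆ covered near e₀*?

{e₄, e₅}

⟦e₆ covered⟧ = {x : ⟨e₆, x⟩ ∈ ⟦covered⟧} = {e₀, e₄, e₅}
⟦near e₀⟧ = {x : ⟨x, e₀⟩ ∈ ⟦near⟧} = {e₂, e₃, e₄, e₅, e₇}
⟦bottle⟧ = {e₁, e₂, e₄, e₅, e₆, e₇}
… ∩ ⟦e₆ covered⟧ = {e₁, e₂, e₄, e₅, e₆, e₇} ∩ {e₀, e₄, e₅} = {e₄, e₅}
… ∩ ⟦near e₀⟧ = {e₄, e₅} ∩ {e₂, e₃, e₄, e₅, e₇} = {e₄, e₅}
… ∩ ⟦hollow⟧ = {e₄, e₅} ∩ {e₀, e₂, e₃, e₄, e₅, e₆} = {e₄, e₅}
So ⟦hollow bottle e₆ covered near e₀⟧ = {e₄, e₅}.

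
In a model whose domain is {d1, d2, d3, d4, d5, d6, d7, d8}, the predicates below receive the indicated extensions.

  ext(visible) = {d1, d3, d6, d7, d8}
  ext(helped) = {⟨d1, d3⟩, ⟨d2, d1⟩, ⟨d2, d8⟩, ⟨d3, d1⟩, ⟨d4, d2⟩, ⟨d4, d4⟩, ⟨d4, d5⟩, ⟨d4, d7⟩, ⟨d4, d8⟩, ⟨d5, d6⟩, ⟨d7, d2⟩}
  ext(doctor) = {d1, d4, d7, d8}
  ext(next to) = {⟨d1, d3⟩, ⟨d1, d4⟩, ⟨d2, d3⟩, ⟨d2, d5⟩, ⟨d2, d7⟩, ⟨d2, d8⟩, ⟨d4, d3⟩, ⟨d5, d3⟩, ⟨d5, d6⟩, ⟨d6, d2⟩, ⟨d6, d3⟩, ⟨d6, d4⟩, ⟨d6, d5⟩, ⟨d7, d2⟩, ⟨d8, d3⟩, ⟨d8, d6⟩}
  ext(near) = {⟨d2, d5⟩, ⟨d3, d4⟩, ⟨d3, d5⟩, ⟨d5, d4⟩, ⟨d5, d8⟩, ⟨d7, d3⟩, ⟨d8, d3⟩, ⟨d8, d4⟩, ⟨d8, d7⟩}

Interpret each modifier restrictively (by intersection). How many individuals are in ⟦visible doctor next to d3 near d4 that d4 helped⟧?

⟦next to d3⟧ = {x : ⟨x, d3⟩ ∈ ⟦next to⟧} = {d1, d2, d4, d5, d6, d8}
⟦near d4⟧ = {x : ⟨x, d4⟩ ∈ ⟦near⟧} = {d3, d5, d8}
⟦that d4 helped⟧ = {x : ⟨d4, x⟩ ∈ ⟦helped⟧} = {d2, d4, d5, d7, d8}
⟦doctor⟧ = {d1, d4, d7, d8}
… ∩ ⟦next to d3⟧ = {d1, d4, d7, d8} ∩ {d1, d2, d4, d5, d6, d8} = {d1, d4, d8}
… ∩ ⟦near d4⟧ = {d1, d4, d8} ∩ {d3, d5, d8} = {d8}
… ∩ ⟦that d4 helped⟧ = {d8} ∩ {d2, d4, d5, d7, d8} = {d8}
… ∩ ⟦visible⟧ = {d8} ∩ {d1, d3, d6, d7, d8} = {d8}
⟦visible doctor next to d3 near d4 that d4 helped⟧ = {d8}, so the cardinality is 1.

1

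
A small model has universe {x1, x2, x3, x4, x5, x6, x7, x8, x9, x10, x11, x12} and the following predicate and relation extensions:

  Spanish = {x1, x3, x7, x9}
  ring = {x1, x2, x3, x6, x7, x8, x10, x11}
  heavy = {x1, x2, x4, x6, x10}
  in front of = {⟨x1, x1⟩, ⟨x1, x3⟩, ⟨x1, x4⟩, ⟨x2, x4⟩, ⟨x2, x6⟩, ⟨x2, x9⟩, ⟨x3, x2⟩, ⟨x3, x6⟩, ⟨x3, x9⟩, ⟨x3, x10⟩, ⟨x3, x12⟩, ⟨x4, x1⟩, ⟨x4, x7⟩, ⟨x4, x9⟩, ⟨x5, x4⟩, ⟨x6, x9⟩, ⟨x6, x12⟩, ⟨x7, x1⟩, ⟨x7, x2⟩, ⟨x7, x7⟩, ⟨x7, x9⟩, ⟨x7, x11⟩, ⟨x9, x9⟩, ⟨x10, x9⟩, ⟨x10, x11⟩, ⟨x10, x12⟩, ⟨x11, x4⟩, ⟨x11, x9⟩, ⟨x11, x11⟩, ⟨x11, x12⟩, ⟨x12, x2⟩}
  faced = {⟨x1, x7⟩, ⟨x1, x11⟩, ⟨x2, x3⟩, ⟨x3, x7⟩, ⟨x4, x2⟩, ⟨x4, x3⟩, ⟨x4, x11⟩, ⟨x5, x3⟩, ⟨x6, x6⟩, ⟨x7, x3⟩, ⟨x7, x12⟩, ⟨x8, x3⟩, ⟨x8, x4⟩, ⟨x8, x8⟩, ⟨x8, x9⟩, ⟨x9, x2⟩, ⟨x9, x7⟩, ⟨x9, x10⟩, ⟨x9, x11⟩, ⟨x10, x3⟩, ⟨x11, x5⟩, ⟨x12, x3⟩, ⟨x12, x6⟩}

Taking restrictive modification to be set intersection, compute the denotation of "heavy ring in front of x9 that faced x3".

⟦in front of x9⟧ = {x : ⟨x, x9⟩ ∈ ⟦in front of⟧} = {x2, x3, x4, x6, x7, x9, x10, x11}
⟦that faced x3⟧ = {x : ⟨x, x3⟩ ∈ ⟦faced⟧} = {x2, x4, x5, x7, x8, x10, x12}
⟦ring⟧ = {x1, x2, x3, x6, x7, x8, x10, x11}
… ∩ ⟦in front of x9⟧ = {x1, x2, x3, x6, x7, x8, x10, x11} ∩ {x2, x3, x4, x6, x7, x9, x10, x11} = {x2, x3, x6, x7, x10, x11}
… ∩ ⟦that faced x3⟧ = {x2, x3, x6, x7, x10, x11} ∩ {x2, x4, x5, x7, x8, x10, x12} = {x2, x7, x10}
… ∩ ⟦heavy⟧ = {x2, x7, x10} ∩ {x1, x2, x4, x6, x10} = {x2, x10}
So ⟦heavy ring in front of x9 that faced x3⟧ = {x2, x10}.

{x2, x10}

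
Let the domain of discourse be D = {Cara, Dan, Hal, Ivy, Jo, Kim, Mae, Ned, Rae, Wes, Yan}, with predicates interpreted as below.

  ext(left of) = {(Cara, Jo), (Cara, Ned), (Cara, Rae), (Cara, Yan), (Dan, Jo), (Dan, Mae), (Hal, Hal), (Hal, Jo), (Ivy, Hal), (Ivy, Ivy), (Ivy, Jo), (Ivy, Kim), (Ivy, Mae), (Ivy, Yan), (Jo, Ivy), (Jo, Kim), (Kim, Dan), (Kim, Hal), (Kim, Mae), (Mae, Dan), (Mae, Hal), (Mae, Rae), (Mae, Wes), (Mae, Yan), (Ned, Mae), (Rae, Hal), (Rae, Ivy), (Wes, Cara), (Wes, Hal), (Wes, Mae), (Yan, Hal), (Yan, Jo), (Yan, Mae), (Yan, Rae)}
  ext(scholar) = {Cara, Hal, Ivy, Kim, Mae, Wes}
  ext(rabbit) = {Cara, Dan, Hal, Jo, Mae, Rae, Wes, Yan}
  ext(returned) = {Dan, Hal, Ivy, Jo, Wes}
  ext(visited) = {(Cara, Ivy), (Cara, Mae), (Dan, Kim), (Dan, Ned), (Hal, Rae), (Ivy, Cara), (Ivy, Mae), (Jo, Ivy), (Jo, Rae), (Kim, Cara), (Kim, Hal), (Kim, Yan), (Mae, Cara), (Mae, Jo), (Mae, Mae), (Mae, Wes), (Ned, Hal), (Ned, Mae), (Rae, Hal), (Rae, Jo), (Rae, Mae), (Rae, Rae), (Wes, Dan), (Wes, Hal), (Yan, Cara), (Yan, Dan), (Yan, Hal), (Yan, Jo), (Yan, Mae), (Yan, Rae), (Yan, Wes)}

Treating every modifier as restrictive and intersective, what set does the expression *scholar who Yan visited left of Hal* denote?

{Hal, Mae, Wes}

⟦who Yan visited⟧ = {x : ⟨Yan, x⟩ ∈ ⟦visited⟧} = {Cara, Dan, Hal, Jo, Mae, Rae, Wes}
⟦left of Hal⟧ = {x : ⟨x, Hal⟩ ∈ ⟦left of⟧} = {Hal, Ivy, Kim, Mae, Rae, Wes, Yan}
⟦scholar⟧ = {Cara, Hal, Ivy, Kim, Mae, Wes}
… ∩ ⟦who Yan visited⟧ = {Cara, Hal, Ivy, Kim, Mae, Wes} ∩ {Cara, Dan, Hal, Jo, Mae, Rae, Wes} = {Cara, Hal, Mae, Wes}
… ∩ ⟦left of Hal⟧ = {Cara, Hal, Mae, Wes} ∩ {Hal, Ivy, Kim, Mae, Rae, Wes, Yan} = {Hal, Mae, Wes}
So ⟦scholar who Yan visited left of Hal⟧ = {Hal, Mae, Wes}.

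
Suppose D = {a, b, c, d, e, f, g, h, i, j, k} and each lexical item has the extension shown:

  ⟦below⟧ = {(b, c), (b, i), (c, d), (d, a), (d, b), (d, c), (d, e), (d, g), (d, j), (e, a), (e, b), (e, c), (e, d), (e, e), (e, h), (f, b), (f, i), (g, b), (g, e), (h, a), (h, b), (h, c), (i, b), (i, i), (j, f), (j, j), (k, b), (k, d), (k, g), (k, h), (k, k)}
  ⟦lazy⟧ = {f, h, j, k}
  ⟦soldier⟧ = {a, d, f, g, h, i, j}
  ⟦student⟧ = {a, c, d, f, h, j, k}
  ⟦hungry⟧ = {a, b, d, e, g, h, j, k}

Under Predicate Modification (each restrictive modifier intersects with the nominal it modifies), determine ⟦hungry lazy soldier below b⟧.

⟦below b⟧ = {x : ⟨x, b⟩ ∈ ⟦below⟧} = {d, e, f, g, h, i, k}
⟦soldier⟧ = {a, d, f, g, h, i, j}
… ∩ ⟦below b⟧ = {a, d, f, g, h, i, j} ∩ {d, e, f, g, h, i, k} = {d, f, g, h, i}
… ∩ ⟦hungry⟧ = {d, f, g, h, i} ∩ {a, b, d, e, g, h, j, k} = {d, g, h}
… ∩ ⟦lazy⟧ = {d, g, h} ∩ {f, h, j, k} = {h}
So ⟦hungry lazy soldier below b⟧ = {h}.

{h}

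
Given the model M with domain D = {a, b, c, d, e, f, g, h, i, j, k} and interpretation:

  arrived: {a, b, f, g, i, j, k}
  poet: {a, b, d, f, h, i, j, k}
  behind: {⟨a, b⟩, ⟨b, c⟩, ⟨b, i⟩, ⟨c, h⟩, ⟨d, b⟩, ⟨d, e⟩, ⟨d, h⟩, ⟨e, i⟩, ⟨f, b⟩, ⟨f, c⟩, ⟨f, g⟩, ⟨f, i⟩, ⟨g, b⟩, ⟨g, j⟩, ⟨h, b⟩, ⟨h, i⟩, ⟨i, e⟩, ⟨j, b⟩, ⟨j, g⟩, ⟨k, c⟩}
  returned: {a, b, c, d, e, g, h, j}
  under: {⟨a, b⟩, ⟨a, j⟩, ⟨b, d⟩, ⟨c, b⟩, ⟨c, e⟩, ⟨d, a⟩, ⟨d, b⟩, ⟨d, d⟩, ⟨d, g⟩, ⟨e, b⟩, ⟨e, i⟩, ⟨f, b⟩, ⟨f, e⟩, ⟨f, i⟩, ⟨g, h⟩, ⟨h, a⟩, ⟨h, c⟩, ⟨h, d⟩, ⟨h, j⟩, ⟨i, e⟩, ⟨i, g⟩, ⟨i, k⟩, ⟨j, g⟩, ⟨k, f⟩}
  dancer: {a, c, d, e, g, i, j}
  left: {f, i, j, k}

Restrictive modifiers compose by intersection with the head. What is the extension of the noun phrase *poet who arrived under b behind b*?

{a, f}

⟦who arrived⟧ = ⟦arrived⟧ = {a, b, f, g, i, j, k}
⟦under b⟧ = {x : ⟨x, b⟩ ∈ ⟦under⟧} = {a, c, d, e, f}
⟦behind b⟧ = {x : ⟨x, b⟩ ∈ ⟦behind⟧} = {a, d, f, g, h, j}
⟦poet⟧ = {a, b, d, f, h, i, j, k}
… ∩ ⟦who arrived⟧ = {a, b, d, f, h, i, j, k} ∩ {a, b, f, g, i, j, k} = {a, b, f, i, j, k}
… ∩ ⟦under b⟧ = {a, b, f, i, j, k} ∩ {a, c, d, e, f} = {a, f}
… ∩ ⟦behind b⟧ = {a, f} ∩ {a, d, f, g, h, j} = {a, f}
So ⟦poet who arrived under b behind b⟧ = {a, f}.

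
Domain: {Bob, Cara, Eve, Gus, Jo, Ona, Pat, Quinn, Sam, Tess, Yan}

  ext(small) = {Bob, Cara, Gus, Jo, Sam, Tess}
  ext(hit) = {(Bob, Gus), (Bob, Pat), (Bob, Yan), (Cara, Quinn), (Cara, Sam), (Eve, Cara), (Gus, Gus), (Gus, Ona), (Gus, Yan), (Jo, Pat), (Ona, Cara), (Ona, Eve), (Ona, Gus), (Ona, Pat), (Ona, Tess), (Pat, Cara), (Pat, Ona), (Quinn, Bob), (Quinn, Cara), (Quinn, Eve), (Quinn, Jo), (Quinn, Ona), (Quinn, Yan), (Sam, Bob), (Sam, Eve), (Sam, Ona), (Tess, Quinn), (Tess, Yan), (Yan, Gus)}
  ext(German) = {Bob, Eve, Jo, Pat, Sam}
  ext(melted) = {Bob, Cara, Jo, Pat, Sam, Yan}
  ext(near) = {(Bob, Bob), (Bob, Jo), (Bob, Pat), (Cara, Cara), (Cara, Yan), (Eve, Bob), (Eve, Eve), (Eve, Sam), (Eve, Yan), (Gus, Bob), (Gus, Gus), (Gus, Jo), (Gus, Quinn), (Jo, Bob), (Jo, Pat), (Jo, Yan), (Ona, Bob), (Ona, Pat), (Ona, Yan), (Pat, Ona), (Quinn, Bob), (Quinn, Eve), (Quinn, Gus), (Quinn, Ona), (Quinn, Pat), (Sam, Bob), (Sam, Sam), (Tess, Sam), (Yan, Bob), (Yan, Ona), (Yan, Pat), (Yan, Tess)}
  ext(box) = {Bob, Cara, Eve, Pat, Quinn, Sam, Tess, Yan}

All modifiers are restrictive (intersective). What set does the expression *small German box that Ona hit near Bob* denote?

⟦that Ona hit⟧ = {x : ⟨Ona, x⟩ ∈ ⟦hit⟧} = {Cara, Eve, Gus, Pat, Tess}
⟦near Bob⟧ = {x : ⟨x, Bob⟩ ∈ ⟦near⟧} = {Bob, Eve, Gus, Jo, Ona, Quinn, Sam, Yan}
⟦box⟧ = {Bob, Cara, Eve, Pat, Quinn, Sam, Tess, Yan}
… ∩ ⟦that Ona hit⟧ = {Bob, Cara, Eve, Pat, Quinn, Sam, Tess, Yan} ∩ {Cara, Eve, Gus, Pat, Tess} = {Cara, Eve, Pat, Tess}
… ∩ ⟦near Bob⟧ = {Cara, Eve, Pat, Tess} ∩ {Bob, Eve, Gus, Jo, Ona, Quinn, Sam, Yan} = {Eve}
… ∩ ⟦small⟧ = {Eve} ∩ {Bob, Cara, Gus, Jo, Sam, Tess} = ∅
… ∩ ⟦German⟧ = ∅ ∩ {Bob, Eve, Jo, Pat, Sam} = ∅
So ⟦small German box that Ona hit near Bob⟧ = ∅.

∅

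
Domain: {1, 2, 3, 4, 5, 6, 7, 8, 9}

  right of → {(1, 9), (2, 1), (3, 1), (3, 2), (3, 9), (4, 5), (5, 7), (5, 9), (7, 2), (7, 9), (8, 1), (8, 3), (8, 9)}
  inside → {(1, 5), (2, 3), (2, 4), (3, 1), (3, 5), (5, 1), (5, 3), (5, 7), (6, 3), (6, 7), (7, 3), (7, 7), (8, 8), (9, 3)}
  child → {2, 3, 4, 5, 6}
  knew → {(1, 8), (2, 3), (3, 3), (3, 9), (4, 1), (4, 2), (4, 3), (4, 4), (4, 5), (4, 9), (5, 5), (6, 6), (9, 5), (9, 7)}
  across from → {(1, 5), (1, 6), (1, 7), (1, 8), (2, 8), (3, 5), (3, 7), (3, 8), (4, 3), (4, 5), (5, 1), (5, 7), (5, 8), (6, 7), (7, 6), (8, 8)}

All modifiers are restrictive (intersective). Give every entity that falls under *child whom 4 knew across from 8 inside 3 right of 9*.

⟦whom 4 knew⟧ = {x : ⟨4, x⟩ ∈ ⟦knew⟧} = {1, 2, 3, 4, 5, 9}
⟦across from 8⟧ = {x : ⟨x, 8⟩ ∈ ⟦across from⟧} = {1, 2, 3, 5, 8}
⟦inside 3⟧ = {x : ⟨x, 3⟩ ∈ ⟦inside⟧} = {2, 5, 6, 7, 9}
⟦right of 9⟧ = {x : ⟨x, 9⟩ ∈ ⟦right of⟧} = {1, 3, 5, 7, 8}
⟦child⟧ = {2, 3, 4, 5, 6}
… ∩ ⟦whom 4 knew⟧ = {2, 3, 4, 5, 6} ∩ {1, 2, 3, 4, 5, 9} = {2, 3, 4, 5}
… ∩ ⟦across from 8⟧ = {2, 3, 4, 5} ∩ {1, 2, 3, 5, 8} = {2, 3, 5}
… ∩ ⟦inside 3⟧ = {2, 3, 5} ∩ {2, 5, 6, 7, 9} = {2, 5}
… ∩ ⟦right of 9⟧ = {2, 5} ∩ {1, 3, 5, 7, 8} = {5}
So ⟦child whom 4 knew across from 8 inside 3 right of 9⟧ = {5}.

{5}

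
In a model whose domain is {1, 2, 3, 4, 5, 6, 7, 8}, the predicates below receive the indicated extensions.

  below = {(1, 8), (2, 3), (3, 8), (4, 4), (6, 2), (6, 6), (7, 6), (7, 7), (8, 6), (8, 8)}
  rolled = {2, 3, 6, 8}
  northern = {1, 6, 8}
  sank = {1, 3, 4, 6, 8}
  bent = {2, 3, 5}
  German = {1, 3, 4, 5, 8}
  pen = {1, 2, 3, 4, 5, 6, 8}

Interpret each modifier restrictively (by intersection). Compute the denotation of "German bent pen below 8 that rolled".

⟦below 8⟧ = {x : ⟨x, 8⟩ ∈ ⟦below⟧} = {1, 3, 8}
⟦that rolled⟧ = ⟦rolled⟧ = {2, 3, 6, 8}
⟦pen⟧ = {1, 2, 3, 4, 5, 6, 8}
… ∩ ⟦below 8⟧ = {1, 2, 3, 4, 5, 6, 8} ∩ {1, 3, 8} = {1, 3, 8}
… ∩ ⟦that rolled⟧ = {1, 3, 8} ∩ {2, 3, 6, 8} = {3, 8}
… ∩ ⟦German⟧ = {3, 8} ∩ {1, 3, 4, 5, 8} = {3, 8}
… ∩ ⟦bent⟧ = {3, 8} ∩ {2, 3, 5} = {3}
So ⟦German bent pen below 8 that rolled⟧ = {3}.

{3}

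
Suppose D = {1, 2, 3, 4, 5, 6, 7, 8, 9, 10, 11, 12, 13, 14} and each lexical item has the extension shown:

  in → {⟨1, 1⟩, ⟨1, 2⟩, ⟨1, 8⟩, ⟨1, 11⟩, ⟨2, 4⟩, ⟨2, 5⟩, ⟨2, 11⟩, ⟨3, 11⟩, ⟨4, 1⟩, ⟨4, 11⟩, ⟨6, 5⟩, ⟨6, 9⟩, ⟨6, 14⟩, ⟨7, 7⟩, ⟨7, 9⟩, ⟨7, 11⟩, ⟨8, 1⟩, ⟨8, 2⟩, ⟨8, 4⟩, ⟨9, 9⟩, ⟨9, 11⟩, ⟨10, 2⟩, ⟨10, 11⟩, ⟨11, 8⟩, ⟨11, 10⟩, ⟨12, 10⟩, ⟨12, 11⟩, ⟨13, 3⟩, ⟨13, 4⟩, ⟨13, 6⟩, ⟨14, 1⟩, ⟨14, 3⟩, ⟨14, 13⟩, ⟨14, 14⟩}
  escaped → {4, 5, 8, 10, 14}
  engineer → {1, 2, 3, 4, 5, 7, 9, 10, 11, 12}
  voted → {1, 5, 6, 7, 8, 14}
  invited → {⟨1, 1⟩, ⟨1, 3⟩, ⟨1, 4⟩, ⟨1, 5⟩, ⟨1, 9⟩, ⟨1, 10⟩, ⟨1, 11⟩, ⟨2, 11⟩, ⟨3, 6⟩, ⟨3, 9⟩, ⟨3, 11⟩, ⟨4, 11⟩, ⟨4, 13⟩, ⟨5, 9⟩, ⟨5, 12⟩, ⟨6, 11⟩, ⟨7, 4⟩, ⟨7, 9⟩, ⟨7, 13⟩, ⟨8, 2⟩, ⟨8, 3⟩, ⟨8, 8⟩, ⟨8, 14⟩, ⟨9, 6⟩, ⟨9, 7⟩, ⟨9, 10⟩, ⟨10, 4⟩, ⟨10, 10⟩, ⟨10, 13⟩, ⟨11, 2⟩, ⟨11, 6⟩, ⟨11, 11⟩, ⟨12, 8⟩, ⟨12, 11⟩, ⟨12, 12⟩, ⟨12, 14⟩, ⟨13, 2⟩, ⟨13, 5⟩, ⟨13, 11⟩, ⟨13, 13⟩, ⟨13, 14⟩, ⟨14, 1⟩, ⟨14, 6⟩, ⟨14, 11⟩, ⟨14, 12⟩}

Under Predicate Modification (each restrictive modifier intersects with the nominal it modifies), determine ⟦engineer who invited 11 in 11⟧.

⟦who invited 11⟧ = {x : ⟨x, 11⟩ ∈ ⟦invited⟧} = {1, 2, 3, 4, 6, 11, 12, 13, 14}
⟦in 11⟧ = {x : ⟨x, 11⟩ ∈ ⟦in⟧} = {1, 2, 3, 4, 7, 9, 10, 12}
⟦engineer⟧ = {1, 2, 3, 4, 5, 7, 9, 10, 11, 12}
… ∩ ⟦who invited 11⟧ = {1, 2, 3, 4, 5, 7, 9, 10, 11, 12} ∩ {1, 2, 3, 4, 6, 11, 12, 13, 14} = {1, 2, 3, 4, 11, 12}
… ∩ ⟦in 11⟧ = {1, 2, 3, 4, 11, 12} ∩ {1, 2, 3, 4, 7, 9, 10, 12} = {1, 2, 3, 4, 12}
So ⟦engineer who invited 11 in 11⟧ = {1, 2, 3, 4, 12}.

{1, 2, 3, 4, 12}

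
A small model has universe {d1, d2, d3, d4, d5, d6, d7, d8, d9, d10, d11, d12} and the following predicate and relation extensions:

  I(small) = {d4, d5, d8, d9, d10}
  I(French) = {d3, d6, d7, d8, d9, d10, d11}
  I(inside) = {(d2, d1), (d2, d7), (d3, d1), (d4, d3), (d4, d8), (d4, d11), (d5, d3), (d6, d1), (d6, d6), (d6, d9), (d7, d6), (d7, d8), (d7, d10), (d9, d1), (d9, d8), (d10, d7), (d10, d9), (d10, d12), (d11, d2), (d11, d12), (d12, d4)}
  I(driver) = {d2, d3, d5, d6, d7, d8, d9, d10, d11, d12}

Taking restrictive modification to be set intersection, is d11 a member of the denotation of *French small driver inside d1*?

⟦inside d1⟧ = {x : ⟨x, d1⟩ ∈ ⟦inside⟧} = {d2, d3, d6, d9}
⟦driver⟧ = {d2, d3, d5, d6, d7, d8, d9, d10, d11, d12}
… ∩ ⟦inside d1⟧ = {d2, d3, d5, d6, d7, d8, d9, d10, d11, d12} ∩ {d2, d3, d6, d9} = {d2, d3, d6, d9}
… ∩ ⟦French⟧ = {d2, d3, d6, d9} ∩ {d3, d6, d7, d8, d9, d10, d11} = {d3, d6, d9}
… ∩ ⟦small⟧ = {d3, d6, d9} ∩ {d4, d5, d8, d9, d10} = {d9}
⟦French small driver inside d1⟧ = {d9}; d11 ∉ this set.

no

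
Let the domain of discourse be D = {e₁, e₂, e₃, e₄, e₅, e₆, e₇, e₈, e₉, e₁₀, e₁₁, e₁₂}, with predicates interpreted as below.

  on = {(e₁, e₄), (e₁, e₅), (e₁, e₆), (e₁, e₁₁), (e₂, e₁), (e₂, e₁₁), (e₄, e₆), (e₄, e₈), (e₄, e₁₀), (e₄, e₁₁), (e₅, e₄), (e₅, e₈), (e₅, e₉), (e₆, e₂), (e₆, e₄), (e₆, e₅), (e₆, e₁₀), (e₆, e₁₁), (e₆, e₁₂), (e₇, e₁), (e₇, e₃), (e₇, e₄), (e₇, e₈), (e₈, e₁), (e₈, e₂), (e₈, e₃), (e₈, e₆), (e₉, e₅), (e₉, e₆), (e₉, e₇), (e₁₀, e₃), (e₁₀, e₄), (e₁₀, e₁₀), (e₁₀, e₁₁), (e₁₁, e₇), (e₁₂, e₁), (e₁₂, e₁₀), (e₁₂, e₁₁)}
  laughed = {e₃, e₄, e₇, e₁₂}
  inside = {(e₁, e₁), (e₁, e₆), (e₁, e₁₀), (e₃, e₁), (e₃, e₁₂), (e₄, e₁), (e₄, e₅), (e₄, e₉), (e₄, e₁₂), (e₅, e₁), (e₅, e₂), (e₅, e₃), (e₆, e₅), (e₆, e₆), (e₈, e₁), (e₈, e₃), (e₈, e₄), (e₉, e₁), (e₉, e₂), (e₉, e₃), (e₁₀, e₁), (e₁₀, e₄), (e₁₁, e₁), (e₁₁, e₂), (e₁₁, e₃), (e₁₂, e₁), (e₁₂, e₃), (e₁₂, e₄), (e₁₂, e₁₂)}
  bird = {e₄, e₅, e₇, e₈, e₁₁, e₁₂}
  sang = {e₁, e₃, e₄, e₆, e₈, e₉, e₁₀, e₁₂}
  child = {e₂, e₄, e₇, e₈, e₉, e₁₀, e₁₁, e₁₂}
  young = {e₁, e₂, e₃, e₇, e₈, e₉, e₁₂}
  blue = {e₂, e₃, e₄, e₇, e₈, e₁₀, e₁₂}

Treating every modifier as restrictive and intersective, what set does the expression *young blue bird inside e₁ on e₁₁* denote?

⟦inside e₁⟧ = {x : ⟨x, e₁⟩ ∈ ⟦inside⟧} = {e₁, e₃, e₄, e₅, e₈, e₉, e₁₀, e₁₁, e₁₂}
⟦on e₁₁⟧ = {x : ⟨x, e₁₁⟩ ∈ ⟦on⟧} = {e₁, e₂, e₄, e₆, e₁₀, e₁₂}
⟦bird⟧ = {e₄, e₅, e₇, e₈, e₁₁, e₁₂}
… ∩ ⟦inside e₁⟧ = {e₄, e₅, e₇, e₈, e₁₁, e₁₂} ∩ {e₁, e₃, e₄, e₅, e₈, e₉, e₁₀, e₁₁, e₁₂} = {e₄, e₅, e₈, e₁₁, e₁₂}
… ∩ ⟦on e₁₁⟧ = {e₄, e₅, e₈, e₁₁, e₁₂} ∩ {e₁, e₂, e₄, e₆, e₁₀, e₁₂} = {e₄, e₁₂}
… ∩ ⟦young⟧ = {e₄, e₁₂} ∩ {e₁, e₂, e₃, e₇, e₈, e₉, e₁₂} = {e₁₂}
… ∩ ⟦blue⟧ = {e₁₂} ∩ {e₂, e₃, e₄, e₇, e₈, e₁₀, e₁₂} = {e₁₂}
So ⟦young blue bird inside e₁ on e₁₁⟧ = {e₁₂}.

{e₁₂}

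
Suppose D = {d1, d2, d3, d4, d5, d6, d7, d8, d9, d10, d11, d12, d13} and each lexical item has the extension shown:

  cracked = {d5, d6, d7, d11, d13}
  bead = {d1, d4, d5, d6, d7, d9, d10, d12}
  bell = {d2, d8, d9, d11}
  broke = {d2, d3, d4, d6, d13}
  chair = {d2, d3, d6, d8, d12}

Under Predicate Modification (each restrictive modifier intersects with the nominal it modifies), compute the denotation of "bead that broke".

⟦that broke⟧ = ⟦broke⟧ = {d2, d3, d4, d6, d13}
⟦bead⟧ = {d1, d4, d5, d6, d7, d9, d10, d12}
… ∩ ⟦that broke⟧ = {d1, d4, d5, d6, d7, d9, d10, d12} ∩ {d2, d3, d4, d6, d13} = {d4, d6}
So ⟦bead that broke⟧ = {d4, d6}.

{d4, d6}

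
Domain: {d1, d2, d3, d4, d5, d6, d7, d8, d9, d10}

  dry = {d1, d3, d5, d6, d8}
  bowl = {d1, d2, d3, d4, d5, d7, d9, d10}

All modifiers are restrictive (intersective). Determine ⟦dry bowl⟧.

⟦bowl⟧ = {d1, d2, d3, d4, d5, d7, d9, d10}
… ∩ ⟦dry⟧ = {d1, d2, d3, d4, d5, d7, d9, d10} ∩ {d1, d3, d5, d6, d8} = {d1, d3, d5}
So ⟦dry bowl⟧ = {d1, d3, d5}.

{d1, d3, d5}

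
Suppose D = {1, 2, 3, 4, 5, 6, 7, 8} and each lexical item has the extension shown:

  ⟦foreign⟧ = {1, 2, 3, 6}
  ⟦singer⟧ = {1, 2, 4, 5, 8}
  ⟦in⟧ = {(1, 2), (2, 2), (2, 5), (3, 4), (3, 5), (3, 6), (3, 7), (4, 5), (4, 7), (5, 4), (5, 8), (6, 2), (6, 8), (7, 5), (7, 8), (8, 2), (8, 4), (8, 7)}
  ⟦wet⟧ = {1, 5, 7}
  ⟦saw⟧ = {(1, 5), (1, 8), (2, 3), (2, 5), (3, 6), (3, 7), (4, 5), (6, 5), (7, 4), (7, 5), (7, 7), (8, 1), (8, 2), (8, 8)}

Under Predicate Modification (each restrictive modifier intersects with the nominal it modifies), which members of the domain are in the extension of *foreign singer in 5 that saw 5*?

{2}

⟦in 5⟧ = {x : ⟨x, 5⟩ ∈ ⟦in⟧} = {2, 3, 4, 7}
⟦that saw 5⟧ = {x : ⟨x, 5⟩ ∈ ⟦saw⟧} = {1, 2, 4, 6, 7}
⟦singer⟧ = {1, 2, 4, 5, 8}
… ∩ ⟦in 5⟧ = {1, 2, 4, 5, 8} ∩ {2, 3, 4, 7} = {2, 4}
… ∩ ⟦that saw 5⟧ = {2, 4} ∩ {1, 2, 4, 6, 7} = {2, 4}
… ∩ ⟦foreign⟧ = {2, 4} ∩ {1, 2, 3, 6} = {2}
So ⟦foreign singer in 5 that saw 5⟧ = {2}.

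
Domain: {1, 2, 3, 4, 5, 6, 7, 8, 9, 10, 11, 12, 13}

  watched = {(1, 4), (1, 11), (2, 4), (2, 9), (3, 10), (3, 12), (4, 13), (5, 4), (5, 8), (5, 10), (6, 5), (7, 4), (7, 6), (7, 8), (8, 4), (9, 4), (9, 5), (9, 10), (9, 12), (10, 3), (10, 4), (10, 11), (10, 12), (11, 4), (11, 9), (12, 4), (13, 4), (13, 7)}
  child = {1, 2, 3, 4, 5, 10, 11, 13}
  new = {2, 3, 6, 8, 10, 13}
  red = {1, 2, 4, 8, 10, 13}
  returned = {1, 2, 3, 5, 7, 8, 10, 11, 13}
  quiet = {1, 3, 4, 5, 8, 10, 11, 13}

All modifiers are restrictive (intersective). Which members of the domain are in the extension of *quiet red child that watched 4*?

⟦that watched 4⟧ = {x : ⟨x, 4⟩ ∈ ⟦watched⟧} = {1, 2, 5, 7, 8, 9, 10, 11, 12, 13}
⟦child⟧ = {1, 2, 3, 4, 5, 10, 11, 13}
… ∩ ⟦that watched 4⟧ = {1, 2, 3, 4, 5, 10, 11, 13} ∩ {1, 2, 5, 7, 8, 9, 10, 11, 12, 13} = {1, 2, 5, 10, 11, 13}
… ∩ ⟦quiet⟧ = {1, 2, 5, 10, 11, 13} ∩ {1, 3, 4, 5, 8, 10, 11, 13} = {1, 5, 10, 11, 13}
… ∩ ⟦red⟧ = {1, 5, 10, 11, 13} ∩ {1, 2, 4, 8, 10, 13} = {1, 10, 13}
So ⟦quiet red child that watched 4⟧ = {1, 10, 13}.

{1, 10, 13}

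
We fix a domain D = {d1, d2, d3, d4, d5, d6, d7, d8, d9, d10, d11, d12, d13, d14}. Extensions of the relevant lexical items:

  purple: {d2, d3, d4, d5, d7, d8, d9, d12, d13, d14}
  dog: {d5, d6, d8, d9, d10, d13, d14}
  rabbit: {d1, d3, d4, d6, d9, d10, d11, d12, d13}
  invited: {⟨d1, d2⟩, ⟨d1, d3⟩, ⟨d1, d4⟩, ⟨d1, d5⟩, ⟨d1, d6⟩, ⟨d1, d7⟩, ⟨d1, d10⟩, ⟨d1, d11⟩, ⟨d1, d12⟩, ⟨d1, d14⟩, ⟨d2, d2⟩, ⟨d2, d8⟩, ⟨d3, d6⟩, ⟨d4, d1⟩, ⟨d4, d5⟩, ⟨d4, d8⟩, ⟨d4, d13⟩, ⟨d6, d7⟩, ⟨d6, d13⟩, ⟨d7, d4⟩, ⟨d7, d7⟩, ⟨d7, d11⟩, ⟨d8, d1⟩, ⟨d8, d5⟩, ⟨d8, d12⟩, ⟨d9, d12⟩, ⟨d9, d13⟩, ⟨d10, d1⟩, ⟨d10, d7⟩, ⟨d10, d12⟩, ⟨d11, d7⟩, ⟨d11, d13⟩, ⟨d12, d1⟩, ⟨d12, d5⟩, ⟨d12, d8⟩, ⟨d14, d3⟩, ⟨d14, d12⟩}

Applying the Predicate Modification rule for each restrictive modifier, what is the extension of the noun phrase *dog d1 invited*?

⟦d1 invited⟧ = {x : ⟨d1, x⟩ ∈ ⟦invited⟧} = {d2, d3, d4, d5, d6, d7, d10, d11, d12, d14}
⟦dog⟧ = {d5, d6, d8, d9, d10, d13, d14}
… ∩ ⟦d1 invited⟧ = {d5, d6, d8, d9, d10, d13, d14} ∩ {d2, d3, d4, d5, d6, d7, d10, d11, d12, d14} = {d5, d6, d10, d14}
So ⟦dog d1 invited⟧ = {d5, d6, d10, d14}.

{d5, d6, d10, d14}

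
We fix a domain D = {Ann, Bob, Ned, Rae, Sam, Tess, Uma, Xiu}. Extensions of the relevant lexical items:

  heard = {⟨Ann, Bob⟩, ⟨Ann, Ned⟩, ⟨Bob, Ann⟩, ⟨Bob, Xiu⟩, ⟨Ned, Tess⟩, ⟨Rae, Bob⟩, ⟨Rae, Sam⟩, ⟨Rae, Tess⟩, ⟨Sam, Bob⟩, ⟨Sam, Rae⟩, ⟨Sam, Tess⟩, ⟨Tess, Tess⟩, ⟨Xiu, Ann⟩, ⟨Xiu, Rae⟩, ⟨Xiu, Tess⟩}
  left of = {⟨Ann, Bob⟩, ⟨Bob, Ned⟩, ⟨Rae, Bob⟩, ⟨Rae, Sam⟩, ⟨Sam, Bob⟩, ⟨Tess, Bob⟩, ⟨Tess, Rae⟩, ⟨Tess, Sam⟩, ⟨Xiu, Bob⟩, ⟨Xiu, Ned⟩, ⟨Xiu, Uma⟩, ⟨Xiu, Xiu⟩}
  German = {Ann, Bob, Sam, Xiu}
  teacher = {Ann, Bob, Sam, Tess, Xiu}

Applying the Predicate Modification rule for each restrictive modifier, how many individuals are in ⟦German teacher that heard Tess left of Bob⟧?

⟦that heard Tess⟧ = {x : ⟨x, Tess⟩ ∈ ⟦heard⟧} = {Ned, Rae, Sam, Tess, Xiu}
⟦left of Bob⟧ = {x : ⟨x, Bob⟩ ∈ ⟦left of⟧} = {Ann, Rae, Sam, Tess, Xiu}
⟦teacher⟧ = {Ann, Bob, Sam, Tess, Xiu}
… ∩ ⟦that heard Tess⟧ = {Ann, Bob, Sam, Tess, Xiu} ∩ {Ned, Rae, Sam, Tess, Xiu} = {Sam, Tess, Xiu}
… ∩ ⟦left of Bob⟧ = {Sam, Tess, Xiu} ∩ {Ann, Rae, Sam, Tess, Xiu} = {Sam, Tess, Xiu}
… ∩ ⟦German⟧ = {Sam, Tess, Xiu} ∩ {Ann, Bob, Sam, Xiu} = {Sam, Xiu}
⟦German teacher that heard Tess left of Bob⟧ = {Sam, Xiu}, so the cardinality is 2.

2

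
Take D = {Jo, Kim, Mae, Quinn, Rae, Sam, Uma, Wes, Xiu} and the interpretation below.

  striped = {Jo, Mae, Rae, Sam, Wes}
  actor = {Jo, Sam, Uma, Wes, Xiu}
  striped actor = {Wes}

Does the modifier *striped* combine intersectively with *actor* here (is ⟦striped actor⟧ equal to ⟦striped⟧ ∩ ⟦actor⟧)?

⟦striped⟧ ∩ ⟦actor⟧ = {Jo, Mae, Rae, Sam, Wes} ∩ {Jo, Sam, Uma, Wes, Xiu} = {Jo, Sam, Wes}
Observed ⟦striped actor⟧ = {Wes}.
These differ, so the modifier is not intersective in this model.

no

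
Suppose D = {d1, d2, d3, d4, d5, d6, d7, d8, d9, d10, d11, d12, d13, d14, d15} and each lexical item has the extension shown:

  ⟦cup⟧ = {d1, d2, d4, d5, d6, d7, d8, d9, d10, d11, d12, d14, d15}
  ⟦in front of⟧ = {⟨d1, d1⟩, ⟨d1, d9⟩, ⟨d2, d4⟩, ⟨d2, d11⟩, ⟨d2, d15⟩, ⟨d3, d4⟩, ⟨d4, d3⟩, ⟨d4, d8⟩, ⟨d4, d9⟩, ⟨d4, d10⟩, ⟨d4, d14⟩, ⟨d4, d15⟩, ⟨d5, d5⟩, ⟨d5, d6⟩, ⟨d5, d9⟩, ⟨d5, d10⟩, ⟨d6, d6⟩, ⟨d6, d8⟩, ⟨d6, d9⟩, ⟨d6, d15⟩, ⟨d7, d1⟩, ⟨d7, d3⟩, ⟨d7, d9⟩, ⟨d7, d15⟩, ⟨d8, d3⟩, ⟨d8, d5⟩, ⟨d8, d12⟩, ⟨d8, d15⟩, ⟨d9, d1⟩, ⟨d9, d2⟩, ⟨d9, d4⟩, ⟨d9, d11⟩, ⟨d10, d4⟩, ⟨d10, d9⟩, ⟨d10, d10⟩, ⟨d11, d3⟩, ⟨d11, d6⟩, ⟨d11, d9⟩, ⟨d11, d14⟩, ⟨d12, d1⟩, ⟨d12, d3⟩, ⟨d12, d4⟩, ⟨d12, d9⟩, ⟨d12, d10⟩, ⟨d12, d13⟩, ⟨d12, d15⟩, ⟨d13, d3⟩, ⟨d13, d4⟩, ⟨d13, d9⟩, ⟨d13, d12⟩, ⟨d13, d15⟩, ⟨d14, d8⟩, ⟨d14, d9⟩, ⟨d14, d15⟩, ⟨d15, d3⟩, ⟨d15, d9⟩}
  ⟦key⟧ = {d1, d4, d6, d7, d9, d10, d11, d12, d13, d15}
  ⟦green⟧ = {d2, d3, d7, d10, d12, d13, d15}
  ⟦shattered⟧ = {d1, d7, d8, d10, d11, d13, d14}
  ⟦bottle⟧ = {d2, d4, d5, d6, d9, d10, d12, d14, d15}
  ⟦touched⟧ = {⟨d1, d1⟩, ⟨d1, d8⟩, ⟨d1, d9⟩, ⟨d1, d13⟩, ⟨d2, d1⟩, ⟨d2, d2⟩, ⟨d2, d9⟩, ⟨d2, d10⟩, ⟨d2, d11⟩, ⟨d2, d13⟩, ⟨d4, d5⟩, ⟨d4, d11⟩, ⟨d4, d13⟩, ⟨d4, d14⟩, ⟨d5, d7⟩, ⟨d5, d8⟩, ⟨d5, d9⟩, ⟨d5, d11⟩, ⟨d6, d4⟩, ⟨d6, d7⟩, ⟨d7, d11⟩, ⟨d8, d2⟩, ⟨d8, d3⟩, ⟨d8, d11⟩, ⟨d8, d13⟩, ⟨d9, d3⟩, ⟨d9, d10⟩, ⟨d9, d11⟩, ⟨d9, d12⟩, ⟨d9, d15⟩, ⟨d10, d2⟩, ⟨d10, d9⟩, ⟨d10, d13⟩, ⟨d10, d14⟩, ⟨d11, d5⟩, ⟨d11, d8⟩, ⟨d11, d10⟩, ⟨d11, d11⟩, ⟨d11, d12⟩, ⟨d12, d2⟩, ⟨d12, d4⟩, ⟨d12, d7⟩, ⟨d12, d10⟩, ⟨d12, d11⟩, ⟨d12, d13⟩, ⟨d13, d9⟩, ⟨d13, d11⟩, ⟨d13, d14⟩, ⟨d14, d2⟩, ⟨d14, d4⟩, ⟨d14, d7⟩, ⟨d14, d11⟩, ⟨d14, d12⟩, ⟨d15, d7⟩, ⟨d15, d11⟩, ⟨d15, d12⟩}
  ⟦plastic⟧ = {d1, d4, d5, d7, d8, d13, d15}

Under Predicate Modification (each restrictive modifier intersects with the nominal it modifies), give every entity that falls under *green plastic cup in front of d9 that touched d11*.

{d7, d15}

⟦in front of d9⟧ = {x : ⟨x, d9⟩ ∈ ⟦in front of⟧} = {d1, d4, d5, d6, d7, d10, d11, d12, d13, d14, d15}
⟦that touched d11⟧ = {x : ⟨x, d11⟩ ∈ ⟦touched⟧} = {d2, d4, d5, d7, d8, d9, d11, d12, d13, d14, d15}
⟦cup⟧ = {d1, d2, d4, d5, d6, d7, d8, d9, d10, d11, d12, d14, d15}
… ∩ ⟦in front of d9⟧ = {d1, d2, d4, d5, d6, d7, d8, d9, d10, d11, d12, d14, d15} ∩ {d1, d4, d5, d6, d7, d10, d11, d12, d13, d14, d15} = {d1, d4, d5, d6, d7, d10, d11, d12, d14, d15}
… ∩ ⟦that touched d11⟧ = {d1, d4, d5, d6, d7, d10, d11, d12, d14, d15} ∩ {d2, d4, d5, d7, d8, d9, d11, d12, d13, d14, d15} = {d4, d5, d7, d11, d12, d14, d15}
… ∩ ⟦green⟧ = {d4, d5, d7, d11, d12, d14, d15} ∩ {d2, d3, d7, d10, d12, d13, d15} = {d7, d12, d15}
… ∩ ⟦plastic⟧ = {d7, d12, d15} ∩ {d1, d4, d5, d7, d8, d13, d15} = {d7, d15}
So ⟦green plastic cup in front of d9 that touched d11⟧ = {d7, d15}.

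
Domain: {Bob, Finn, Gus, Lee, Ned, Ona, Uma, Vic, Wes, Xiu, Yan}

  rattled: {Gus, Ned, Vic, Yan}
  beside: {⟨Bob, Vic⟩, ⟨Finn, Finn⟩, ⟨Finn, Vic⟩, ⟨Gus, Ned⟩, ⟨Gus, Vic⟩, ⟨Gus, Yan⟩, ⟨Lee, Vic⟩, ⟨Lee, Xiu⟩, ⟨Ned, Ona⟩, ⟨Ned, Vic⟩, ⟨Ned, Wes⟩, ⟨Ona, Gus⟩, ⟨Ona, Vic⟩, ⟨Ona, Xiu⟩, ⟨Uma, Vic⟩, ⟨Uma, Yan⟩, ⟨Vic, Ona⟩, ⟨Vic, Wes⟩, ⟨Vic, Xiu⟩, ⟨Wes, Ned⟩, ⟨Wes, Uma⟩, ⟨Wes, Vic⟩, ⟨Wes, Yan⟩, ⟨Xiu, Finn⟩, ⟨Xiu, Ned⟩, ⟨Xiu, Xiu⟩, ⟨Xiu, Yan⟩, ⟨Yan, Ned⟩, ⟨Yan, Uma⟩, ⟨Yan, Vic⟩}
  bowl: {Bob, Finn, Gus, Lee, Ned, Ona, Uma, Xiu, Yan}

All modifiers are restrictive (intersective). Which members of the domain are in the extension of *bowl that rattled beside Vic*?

⟦that rattled⟧ = ⟦rattled⟧ = {Gus, Ned, Vic, Yan}
⟦beside Vic⟧ = {x : ⟨x, Vic⟩ ∈ ⟦beside⟧} = {Bob, Finn, Gus, Lee, Ned, Ona, Uma, Wes, Yan}
⟦bowl⟧ = {Bob, Finn, Gus, Lee, Ned, Ona, Uma, Xiu, Yan}
… ∩ ⟦that rattled⟧ = {Bob, Finn, Gus, Lee, Ned, Ona, Uma, Xiu, Yan} ∩ {Gus, Ned, Vic, Yan} = {Gus, Ned, Yan}
… ∩ ⟦beside Vic⟧ = {Gus, Ned, Yan} ∩ {Bob, Finn, Gus, Lee, Ned, Ona, Uma, Wes, Yan} = {Gus, Ned, Yan}
So ⟦bowl that rattled beside Vic⟧ = {Gus, Ned, Yan}.

{Gus, Ned, Yan}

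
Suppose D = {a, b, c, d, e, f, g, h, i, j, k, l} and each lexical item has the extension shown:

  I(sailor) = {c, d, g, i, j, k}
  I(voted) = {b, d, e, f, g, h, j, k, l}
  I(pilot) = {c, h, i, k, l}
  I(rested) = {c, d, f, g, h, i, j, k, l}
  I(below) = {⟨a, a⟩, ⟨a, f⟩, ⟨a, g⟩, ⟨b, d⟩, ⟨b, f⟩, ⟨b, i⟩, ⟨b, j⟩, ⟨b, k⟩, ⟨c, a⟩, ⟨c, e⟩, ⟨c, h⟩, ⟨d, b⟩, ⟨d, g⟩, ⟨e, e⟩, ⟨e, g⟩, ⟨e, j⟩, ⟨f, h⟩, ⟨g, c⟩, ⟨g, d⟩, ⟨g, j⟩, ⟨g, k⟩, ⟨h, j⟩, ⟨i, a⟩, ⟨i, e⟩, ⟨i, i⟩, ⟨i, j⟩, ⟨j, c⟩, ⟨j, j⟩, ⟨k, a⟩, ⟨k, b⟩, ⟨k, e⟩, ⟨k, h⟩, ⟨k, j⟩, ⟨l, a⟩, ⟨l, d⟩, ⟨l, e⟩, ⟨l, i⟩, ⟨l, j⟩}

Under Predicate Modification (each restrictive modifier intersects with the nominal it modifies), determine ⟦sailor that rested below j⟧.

{g, i, j, k}

⟦that rested⟧ = ⟦rested⟧ = {c, d, f, g, h, i, j, k, l}
⟦below j⟧ = {x : ⟨x, j⟩ ∈ ⟦below⟧} = {b, e, g, h, i, j, k, l}
⟦sailor⟧ = {c, d, g, i, j, k}
… ∩ ⟦that rested⟧ = {c, d, g, i, j, k} ∩ {c, d, f, g, h, i, j, k, l} = {c, d, g, i, j, k}
… ∩ ⟦below j⟧ = {c, d, g, i, j, k} ∩ {b, e, g, h, i, j, k, l} = {g, i, j, k}
So ⟦sailor that rested below j⟧ = {g, i, j, k}.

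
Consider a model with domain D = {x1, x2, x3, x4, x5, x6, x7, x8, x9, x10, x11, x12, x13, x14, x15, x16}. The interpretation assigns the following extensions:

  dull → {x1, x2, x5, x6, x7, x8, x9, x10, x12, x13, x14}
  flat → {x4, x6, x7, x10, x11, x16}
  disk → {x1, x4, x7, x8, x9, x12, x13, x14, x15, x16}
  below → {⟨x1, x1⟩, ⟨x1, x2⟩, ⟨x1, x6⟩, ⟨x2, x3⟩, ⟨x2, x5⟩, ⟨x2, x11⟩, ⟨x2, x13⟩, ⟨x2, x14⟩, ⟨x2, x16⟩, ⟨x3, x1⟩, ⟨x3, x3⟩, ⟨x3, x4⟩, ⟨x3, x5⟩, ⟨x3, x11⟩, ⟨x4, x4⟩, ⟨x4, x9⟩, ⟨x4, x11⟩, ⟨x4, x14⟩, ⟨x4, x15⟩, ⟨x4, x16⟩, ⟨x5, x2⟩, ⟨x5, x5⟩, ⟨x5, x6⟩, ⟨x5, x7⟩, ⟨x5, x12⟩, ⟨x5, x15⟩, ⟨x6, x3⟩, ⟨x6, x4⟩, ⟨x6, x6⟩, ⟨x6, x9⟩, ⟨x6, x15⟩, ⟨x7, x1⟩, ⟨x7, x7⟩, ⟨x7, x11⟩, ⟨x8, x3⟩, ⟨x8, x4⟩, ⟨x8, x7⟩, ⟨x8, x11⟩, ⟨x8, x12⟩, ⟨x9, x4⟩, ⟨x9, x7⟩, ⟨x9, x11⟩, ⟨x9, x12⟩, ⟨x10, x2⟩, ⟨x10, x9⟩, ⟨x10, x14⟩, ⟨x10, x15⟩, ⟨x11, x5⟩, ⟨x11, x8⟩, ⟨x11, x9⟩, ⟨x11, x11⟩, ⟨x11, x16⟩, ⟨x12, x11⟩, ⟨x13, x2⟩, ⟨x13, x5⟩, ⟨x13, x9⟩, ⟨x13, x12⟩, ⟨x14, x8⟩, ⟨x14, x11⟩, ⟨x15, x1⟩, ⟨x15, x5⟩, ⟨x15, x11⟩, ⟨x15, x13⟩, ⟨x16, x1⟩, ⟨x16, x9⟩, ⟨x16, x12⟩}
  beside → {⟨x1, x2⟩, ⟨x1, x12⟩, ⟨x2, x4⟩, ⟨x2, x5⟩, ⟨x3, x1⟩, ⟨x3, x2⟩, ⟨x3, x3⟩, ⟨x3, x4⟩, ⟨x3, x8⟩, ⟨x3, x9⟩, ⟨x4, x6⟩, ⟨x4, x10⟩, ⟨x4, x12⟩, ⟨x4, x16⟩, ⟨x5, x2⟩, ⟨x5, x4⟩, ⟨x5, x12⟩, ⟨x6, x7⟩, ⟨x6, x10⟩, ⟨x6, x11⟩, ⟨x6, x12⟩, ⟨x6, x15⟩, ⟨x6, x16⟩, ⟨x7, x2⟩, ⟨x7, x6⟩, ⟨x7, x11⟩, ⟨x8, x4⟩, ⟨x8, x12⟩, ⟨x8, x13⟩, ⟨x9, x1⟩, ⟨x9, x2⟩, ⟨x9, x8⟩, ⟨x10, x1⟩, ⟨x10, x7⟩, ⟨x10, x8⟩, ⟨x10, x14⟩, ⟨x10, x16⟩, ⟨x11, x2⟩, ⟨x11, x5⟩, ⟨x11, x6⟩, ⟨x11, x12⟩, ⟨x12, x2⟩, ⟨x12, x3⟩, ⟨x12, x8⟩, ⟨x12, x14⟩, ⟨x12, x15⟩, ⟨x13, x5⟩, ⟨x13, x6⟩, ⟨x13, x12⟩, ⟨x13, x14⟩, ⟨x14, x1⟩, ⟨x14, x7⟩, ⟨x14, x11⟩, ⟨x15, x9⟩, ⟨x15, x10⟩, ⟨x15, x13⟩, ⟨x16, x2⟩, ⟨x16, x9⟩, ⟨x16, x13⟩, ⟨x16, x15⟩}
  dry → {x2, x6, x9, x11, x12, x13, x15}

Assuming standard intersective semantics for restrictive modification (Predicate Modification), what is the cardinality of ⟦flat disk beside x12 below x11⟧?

⟦beside x12⟧ = {x : ⟨x, x12⟩ ∈ ⟦beside⟧} = {x1, x4, x5, x6, x8, x11, x13}
⟦below x11⟧ = {x : ⟨x, x11⟩ ∈ ⟦below⟧} = {x2, x3, x4, x7, x8, x9, x11, x12, x14, x15}
⟦disk⟧ = {x1, x4, x7, x8, x9, x12, x13, x14, x15, x16}
… ∩ ⟦beside x12⟧ = {x1, x4, x7, x8, x9, x12, x13, x14, x15, x16} ∩ {x1, x4, x5, x6, x8, x11, x13} = {x1, x4, x8, x13}
… ∩ ⟦below x11⟧ = {x1, x4, x8, x13} ∩ {x2, x3, x4, x7, x8, x9, x11, x12, x14, x15} = {x4, x8}
… ∩ ⟦flat⟧ = {x4, x8} ∩ {x4, x6, x7, x10, x11, x16} = {x4}
⟦flat disk beside x12 below x11⟧ = {x4}, so the cardinality is 1.

1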